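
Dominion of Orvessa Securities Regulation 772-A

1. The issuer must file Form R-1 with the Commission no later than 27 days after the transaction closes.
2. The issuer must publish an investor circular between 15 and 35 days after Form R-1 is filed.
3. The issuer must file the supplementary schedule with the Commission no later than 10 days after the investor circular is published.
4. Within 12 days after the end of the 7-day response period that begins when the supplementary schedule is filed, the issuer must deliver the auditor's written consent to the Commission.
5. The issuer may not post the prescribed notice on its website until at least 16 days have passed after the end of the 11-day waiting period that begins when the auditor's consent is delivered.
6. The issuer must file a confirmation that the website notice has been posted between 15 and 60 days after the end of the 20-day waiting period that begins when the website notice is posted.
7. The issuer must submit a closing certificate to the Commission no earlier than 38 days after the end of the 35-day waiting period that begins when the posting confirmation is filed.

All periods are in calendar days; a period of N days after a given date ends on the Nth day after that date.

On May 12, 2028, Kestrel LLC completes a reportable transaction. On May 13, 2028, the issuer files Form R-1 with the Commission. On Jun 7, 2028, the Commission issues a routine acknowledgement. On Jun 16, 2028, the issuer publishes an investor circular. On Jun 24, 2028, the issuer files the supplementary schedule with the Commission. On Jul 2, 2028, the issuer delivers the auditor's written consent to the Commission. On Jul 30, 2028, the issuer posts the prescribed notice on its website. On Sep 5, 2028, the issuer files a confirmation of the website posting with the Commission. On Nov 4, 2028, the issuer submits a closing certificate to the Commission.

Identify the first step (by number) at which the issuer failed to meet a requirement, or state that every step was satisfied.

Step 7

Step 1: 27 days after May 12, 2028 (when the transaction closes) is Jun 8, 2028; completed May 13, 2028, before the deadline.
Step 2: the window is 15–35 days after May 13, 2028 (when Form R-1 is filed), so May 28, 2028 through Jun 17, 2028; done Jun 16, 2028, which is between those dates.
Step 3: 10 days after Jun 16, 2028 (when the investor circular is published) is Jun 26, 2028; completed Jun 24, 2028, before the deadline.
Step 4: 12 days after Jul 1, 2028 (end of the 7-day response period, which began when the supplementary schedule is filed on Jun 24, 2028) is Jul 13, 2028; done Jul 2, 2028 — timely.
Step 5: the earliest permitted date is 16 days after Jul 13, 2028 (end of the 11-day waiting period, which began when the auditor's consent is delivered on Jul 2, 2028), i.e. Jul 29, 2028; done Jul 30, 2028, after the minimum wait.
Step 6: the window is 15–60 days after Aug 19, 2028 (end of the 20-day waiting period, which began when the website notice is posted on Jul 30, 2028), so Sep 3, 2028 through Oct 18, 2028; done Sep 5, 2028, which is between those dates.
Step 7: the earliest permitted date is 38 days after Oct 10, 2028 (end of the 35-day waiting period, which began when the posting confirmation is filed on Sep 5, 2028), i.e. Nov 17, 2028; Nov 4, 2028 is 13 days before the earliest permitted date.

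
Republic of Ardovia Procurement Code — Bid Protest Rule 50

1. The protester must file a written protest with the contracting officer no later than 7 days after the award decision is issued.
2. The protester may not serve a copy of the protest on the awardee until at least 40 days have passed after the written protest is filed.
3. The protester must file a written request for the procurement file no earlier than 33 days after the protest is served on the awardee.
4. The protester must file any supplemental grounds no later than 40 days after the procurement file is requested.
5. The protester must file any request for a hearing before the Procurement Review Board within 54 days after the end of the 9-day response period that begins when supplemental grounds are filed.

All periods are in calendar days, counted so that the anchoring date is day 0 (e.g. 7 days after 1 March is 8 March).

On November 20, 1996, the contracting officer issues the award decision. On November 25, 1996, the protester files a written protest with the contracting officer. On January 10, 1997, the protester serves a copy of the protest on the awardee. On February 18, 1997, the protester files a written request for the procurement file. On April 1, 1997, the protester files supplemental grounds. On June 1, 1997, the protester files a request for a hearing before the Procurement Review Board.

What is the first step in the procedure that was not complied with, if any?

Step 4

Step 1: 7 days after November 20, 1996 (when the award decision is issued) is November 27, 1996; done November 25, 1996 — timely.
Step 2: the earliest permitted date is 40 days after November 25, 1996 (when the written protest is filed), i.e. January 4, 1997; January 10, 1997 is on or after that date.
Step 3: the earliest permitted date is 33 days after January 10, 1997 (when the protest is served on the awardee), i.e. February 12, 1997; done February 18, 1997 — permitted.
Step 4: 40 days after February 18, 1997 (when the procurement file is requested) is March 30, 1997; not done until April 1, 1997, 2 days after the deadline.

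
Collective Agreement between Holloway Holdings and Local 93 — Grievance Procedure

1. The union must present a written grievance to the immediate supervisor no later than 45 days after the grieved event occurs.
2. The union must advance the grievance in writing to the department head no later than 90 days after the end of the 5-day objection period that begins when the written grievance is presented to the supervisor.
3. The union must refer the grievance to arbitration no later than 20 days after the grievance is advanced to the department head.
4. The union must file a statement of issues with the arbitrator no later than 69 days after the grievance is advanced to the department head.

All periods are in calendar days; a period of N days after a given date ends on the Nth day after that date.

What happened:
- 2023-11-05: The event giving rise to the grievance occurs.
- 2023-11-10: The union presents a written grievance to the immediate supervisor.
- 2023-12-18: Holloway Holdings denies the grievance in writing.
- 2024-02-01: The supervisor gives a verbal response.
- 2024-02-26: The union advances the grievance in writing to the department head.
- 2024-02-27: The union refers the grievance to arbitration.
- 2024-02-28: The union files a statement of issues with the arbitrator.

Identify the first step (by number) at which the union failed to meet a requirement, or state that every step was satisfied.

Step 1: 45 days after 2023-11-05 (when the grieved event occurs) is 2023-12-20; completed 2023-11-10, before the deadline.
Step 2: 90 days after 2023-11-15 (end of the 5-day objection period, which began when the written grievance is presented to the supervisor on 2023-11-10) is 2024-02-13; 2024-02-26 misses that deadline by 13 days.
No need to go further; step 2 was not satisfied.

Step 2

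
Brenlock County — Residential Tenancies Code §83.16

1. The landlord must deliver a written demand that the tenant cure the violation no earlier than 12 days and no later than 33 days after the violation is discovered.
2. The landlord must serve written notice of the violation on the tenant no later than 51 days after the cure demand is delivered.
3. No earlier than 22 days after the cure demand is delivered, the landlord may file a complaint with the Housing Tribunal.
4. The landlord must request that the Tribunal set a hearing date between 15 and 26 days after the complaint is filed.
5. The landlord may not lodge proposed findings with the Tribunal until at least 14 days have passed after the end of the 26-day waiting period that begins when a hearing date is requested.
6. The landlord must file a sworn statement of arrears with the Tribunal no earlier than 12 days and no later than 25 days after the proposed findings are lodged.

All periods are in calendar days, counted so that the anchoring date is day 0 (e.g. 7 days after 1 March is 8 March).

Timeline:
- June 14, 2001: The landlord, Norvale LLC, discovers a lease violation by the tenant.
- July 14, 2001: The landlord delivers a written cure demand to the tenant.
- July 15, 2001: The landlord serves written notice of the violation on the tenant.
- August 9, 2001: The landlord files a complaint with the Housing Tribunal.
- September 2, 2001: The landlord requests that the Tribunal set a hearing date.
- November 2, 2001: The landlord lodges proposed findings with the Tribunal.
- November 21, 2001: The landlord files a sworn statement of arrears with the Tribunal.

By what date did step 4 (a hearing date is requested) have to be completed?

Step 4 runs from August 9, 2001, when the complaint is filed. The window is 15–26 days after August 9, 2001; it closes on September 4, 2001.

September 4, 2001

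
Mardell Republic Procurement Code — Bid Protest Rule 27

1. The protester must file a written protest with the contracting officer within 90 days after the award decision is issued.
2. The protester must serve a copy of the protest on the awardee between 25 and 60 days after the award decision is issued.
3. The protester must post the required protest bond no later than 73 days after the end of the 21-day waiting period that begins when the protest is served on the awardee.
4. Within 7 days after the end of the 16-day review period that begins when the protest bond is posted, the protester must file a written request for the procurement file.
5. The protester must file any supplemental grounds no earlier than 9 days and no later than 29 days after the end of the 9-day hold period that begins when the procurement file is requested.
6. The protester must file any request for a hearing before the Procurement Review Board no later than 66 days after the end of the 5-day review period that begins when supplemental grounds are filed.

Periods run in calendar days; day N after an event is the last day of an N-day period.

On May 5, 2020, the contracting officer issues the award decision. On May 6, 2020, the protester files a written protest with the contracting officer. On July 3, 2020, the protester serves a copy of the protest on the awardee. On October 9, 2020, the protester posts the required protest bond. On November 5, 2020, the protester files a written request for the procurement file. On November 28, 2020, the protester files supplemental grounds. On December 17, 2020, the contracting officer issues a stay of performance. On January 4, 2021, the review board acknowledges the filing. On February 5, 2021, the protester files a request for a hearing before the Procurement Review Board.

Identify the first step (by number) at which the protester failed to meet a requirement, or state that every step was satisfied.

(1) due by May 5, 2020 + 90 days = August 3, 2020; done May 6, 2020 — timely.
(2) the permitted window runs from May 5, 2020 + 25 = May 30, 2020 to May 5, 2020 + 60 = July 4, 2020; done July 3, 2020, which is between those dates.
(3) due by July 24, 2020 + 73 days = October 5, 2020; October 9, 2020 misses that deadline by 4 days.

Step 3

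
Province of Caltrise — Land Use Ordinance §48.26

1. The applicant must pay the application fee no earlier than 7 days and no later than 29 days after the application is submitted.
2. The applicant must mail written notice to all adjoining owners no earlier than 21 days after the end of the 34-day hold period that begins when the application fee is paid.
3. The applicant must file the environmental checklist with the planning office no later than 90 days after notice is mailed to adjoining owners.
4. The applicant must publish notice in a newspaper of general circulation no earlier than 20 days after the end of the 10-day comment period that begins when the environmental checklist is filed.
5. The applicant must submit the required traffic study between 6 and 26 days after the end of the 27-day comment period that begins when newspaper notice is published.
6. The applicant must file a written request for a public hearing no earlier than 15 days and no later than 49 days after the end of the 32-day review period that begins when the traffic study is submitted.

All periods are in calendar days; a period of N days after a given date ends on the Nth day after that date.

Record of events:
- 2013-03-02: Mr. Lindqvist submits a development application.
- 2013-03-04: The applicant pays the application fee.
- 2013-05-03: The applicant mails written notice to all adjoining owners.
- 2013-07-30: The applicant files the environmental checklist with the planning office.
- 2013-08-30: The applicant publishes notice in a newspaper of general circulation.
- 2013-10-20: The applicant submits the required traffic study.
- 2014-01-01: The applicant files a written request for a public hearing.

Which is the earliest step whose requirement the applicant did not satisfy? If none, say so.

Step 1: the window is 7–29 days after 2013-03-02 (when the application is submitted), so 2013-03-09 through 2013-03-31; 2013-03-04 is 5 days too early.
No need to go further; step 1 was not satisfied.

Step 1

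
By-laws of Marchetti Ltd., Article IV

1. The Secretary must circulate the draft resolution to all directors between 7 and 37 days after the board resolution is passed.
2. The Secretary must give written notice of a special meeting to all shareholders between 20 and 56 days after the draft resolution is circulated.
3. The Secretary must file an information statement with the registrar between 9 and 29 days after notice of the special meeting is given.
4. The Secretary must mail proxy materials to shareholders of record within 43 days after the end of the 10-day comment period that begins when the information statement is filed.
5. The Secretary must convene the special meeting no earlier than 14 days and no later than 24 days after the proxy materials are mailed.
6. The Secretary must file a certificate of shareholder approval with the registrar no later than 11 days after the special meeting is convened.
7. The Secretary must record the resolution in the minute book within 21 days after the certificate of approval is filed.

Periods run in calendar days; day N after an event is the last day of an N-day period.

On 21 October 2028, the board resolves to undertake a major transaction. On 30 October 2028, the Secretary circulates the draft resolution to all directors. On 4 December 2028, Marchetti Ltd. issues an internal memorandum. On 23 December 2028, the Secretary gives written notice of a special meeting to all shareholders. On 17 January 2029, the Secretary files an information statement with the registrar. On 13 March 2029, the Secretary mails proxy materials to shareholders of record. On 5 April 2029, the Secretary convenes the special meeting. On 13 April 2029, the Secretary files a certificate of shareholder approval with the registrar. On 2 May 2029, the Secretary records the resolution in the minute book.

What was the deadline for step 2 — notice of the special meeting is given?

Step 2 runs from 30 October 2028, when the draft resolution is circulated. The window is 20–56 days after 30 October 2028; it closes on 25 December 2028.

25 December 2028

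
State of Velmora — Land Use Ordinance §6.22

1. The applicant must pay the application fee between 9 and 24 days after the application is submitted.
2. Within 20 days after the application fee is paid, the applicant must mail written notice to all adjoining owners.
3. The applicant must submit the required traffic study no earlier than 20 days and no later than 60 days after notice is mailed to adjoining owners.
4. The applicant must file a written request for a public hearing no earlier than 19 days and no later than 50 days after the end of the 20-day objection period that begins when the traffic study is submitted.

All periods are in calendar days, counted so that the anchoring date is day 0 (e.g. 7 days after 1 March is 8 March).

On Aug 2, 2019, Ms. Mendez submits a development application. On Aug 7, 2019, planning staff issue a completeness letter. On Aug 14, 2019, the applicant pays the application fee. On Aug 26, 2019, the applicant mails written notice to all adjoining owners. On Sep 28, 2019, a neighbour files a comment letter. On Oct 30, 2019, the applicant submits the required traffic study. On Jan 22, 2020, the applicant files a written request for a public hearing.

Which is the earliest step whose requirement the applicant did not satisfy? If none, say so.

Step 3

Step 1 — 9 and 24 days from Aug 2, 2019 (when the application is submitted) are Aug 11, 2019 and Aug 26, 2019 respectively; Aug 14, 2019 falls inside that range.
Step 2 — counting 20 days from Aug 14, 2019 (when the application fee is paid) gives a deadline of Sep 3, 2019; completed Aug 26, 2019, before the deadline.
Step 3 — 20 and 60 days from Aug 26, 2019 (when notice is mailed to adjoining owners) are Sep 15, 2019 and Oct 25, 2019 respectively; done Oct 30, 2019 — 5 days after the window closed.
The procedure was therefore not followed at step 3.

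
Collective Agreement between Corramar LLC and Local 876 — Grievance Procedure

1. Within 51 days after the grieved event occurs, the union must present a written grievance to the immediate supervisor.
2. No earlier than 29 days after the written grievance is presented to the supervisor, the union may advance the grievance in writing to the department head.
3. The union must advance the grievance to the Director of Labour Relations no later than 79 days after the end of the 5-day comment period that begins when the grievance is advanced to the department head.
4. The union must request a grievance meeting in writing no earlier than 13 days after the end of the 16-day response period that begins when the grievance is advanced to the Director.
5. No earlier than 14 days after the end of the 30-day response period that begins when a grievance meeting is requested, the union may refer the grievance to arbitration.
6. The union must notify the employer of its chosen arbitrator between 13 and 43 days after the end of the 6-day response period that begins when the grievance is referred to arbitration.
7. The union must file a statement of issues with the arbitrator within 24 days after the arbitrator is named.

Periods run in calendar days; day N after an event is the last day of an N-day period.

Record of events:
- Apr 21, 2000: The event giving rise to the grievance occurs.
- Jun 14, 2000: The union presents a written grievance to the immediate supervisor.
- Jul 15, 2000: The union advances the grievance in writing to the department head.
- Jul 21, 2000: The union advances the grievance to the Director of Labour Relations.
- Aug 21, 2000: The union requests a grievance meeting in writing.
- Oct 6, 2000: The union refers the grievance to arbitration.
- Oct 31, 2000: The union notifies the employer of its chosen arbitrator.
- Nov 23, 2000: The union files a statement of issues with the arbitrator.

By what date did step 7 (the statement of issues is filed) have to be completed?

Nov 24, 2000

Step 7 runs from Oct 31, 2000, when the arbitrator is named. 24 days after Oct 31, 2000 is Nov 24, 2000.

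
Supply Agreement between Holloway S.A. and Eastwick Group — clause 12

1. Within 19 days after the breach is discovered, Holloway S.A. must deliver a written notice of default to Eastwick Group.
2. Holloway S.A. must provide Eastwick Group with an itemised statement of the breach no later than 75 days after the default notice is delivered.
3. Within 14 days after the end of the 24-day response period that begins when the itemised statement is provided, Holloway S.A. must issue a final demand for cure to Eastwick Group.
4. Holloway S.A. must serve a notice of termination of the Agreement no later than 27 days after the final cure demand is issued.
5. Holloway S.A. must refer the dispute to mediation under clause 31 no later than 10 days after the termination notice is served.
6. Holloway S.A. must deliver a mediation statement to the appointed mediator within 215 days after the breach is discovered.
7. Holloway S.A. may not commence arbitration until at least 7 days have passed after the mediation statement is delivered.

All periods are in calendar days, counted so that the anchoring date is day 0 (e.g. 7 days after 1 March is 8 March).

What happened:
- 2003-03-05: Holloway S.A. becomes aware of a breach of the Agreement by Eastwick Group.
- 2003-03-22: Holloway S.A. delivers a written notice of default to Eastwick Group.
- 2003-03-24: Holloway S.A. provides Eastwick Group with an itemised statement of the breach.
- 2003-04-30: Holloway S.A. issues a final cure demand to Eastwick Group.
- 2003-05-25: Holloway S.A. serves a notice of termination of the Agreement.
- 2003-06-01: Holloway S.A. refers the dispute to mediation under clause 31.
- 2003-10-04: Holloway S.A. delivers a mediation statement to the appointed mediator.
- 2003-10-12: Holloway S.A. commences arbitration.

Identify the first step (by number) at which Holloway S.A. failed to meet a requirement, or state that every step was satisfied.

None — every step was satisfied

(1) due by 2003-03-05 + 19 days = 2003-03-24; done 2003-03-22 — timely.
(2) due by 2003-03-22 + 75 days = 2003-06-05; completed 2003-03-24, before the deadline.
(3) due by 2003-04-17 + 14 days = 2003-05-01; done 2003-04-30 — timely.
(4) due by 2003-04-30 + 27 days = 2003-05-27; done 2003-05-25 — timely.
(5) due by 2003-05-25 + 10 days = 2003-06-04; completed 2003-06-01, before the deadline.
(6) due by 2003-03-05 + 215 days = 2003-10-06; completed 2003-10-04, before the deadline.
(7) permitted from 2003-10-04 + 7 days = 2003-10-11 onward; done 2003-10-12, after the minimum wait.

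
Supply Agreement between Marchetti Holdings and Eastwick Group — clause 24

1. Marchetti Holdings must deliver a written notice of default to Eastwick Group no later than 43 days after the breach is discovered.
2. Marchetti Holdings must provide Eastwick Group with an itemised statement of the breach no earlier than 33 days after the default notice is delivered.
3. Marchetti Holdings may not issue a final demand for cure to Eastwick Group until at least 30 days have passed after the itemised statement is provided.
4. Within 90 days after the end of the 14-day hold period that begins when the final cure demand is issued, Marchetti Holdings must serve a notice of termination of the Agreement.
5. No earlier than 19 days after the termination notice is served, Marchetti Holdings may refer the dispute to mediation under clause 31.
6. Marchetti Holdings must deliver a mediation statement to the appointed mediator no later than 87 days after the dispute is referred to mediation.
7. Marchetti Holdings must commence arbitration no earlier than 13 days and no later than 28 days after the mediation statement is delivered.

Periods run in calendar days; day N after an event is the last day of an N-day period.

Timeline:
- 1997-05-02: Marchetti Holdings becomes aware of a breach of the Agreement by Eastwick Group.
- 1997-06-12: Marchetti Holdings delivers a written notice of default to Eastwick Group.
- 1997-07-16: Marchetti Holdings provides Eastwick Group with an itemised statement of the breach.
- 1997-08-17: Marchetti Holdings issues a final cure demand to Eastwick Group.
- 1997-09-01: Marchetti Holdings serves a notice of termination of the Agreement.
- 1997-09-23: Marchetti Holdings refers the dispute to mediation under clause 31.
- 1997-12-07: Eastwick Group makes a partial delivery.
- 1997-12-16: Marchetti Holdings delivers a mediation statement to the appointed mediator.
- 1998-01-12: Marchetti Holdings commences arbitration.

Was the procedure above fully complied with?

Step 1 — counting 43 days from 1997-05-02 (when the breach is discovered) gives a deadline of 1997-06-14; done 1997-06-12 — timely.
Step 2 — must wait 33 days from 1997-06-12 (when the default notice is delivered), so not before 1997-07-15; done 1997-07-16 — permitted.
Step 3 — must wait 30 days from 1997-07-16 (when the itemised statement is provided), so not before 1997-08-15; done 1997-08-17 — permitted.
Step 4 — counting 90 days from 1997-08-31 (end of the 14-day hold period, which began when the final cure demand is issued on 1997-08-17) gives a deadline of 1997-11-29; 1997-09-01 is within that limit.
Step 5 — must wait 19 days from 1997-09-01 (when the termination notice is served), so not before 1997-09-20; done 1997-09-23 — permitted.
Step 6 — counting 87 days from 1997-09-23 (when the dispute is referred to mediation) gives a deadline of 1997-12-19; done 1997-12-16 — timely.
Step 7 — 13 and 28 days from 1997-12-16 (when the mediation statement is delivered) are 1997-12-29 and 1998-01-13 respectively; done 1998-01-12 — within the window.

Yes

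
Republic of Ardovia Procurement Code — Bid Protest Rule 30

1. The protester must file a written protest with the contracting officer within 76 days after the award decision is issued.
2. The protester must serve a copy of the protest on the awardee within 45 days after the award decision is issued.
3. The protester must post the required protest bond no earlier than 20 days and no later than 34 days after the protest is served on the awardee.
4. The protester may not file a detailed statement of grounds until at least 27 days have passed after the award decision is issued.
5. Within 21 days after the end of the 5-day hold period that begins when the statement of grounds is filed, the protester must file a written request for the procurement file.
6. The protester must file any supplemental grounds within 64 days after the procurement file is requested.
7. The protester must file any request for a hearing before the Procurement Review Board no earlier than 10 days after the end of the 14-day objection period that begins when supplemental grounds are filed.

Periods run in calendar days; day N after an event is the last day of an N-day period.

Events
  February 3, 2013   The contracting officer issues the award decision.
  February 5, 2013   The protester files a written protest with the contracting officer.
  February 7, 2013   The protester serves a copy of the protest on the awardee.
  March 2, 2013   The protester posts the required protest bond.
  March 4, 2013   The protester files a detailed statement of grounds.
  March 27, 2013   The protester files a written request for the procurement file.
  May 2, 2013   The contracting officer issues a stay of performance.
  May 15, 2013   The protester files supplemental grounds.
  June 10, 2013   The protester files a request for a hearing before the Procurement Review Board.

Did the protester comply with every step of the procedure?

Yes

(1) due by February 3, 2013 + 76 days = April 20, 2013; done February 5, 2013 — timely.
(2) due by February 3, 2013 + 45 days = March 20, 2013; completed February 7, 2013, before the deadline.
(3) the permitted window runs from February 7, 2013 + 20 = February 27, 2013 to February 7, 2013 + 34 = March 13, 2013; done March 2, 2013, which is between those dates.
(4) permitted from February 3, 2013 + 27 days = March 2, 2013 onward; done March 4, 2013 — permitted.
(5) due by March 9, 2013 + 21 days = March 30, 2013; done March 27, 2013 — timely.
(6) due by March 27, 2013 + 64 days = May 30, 2013; done May 15, 2013 — timely.
(7) permitted from May 29, 2013 + 10 days = June 8, 2013 onward; done June 10, 2013, after the minimum wait.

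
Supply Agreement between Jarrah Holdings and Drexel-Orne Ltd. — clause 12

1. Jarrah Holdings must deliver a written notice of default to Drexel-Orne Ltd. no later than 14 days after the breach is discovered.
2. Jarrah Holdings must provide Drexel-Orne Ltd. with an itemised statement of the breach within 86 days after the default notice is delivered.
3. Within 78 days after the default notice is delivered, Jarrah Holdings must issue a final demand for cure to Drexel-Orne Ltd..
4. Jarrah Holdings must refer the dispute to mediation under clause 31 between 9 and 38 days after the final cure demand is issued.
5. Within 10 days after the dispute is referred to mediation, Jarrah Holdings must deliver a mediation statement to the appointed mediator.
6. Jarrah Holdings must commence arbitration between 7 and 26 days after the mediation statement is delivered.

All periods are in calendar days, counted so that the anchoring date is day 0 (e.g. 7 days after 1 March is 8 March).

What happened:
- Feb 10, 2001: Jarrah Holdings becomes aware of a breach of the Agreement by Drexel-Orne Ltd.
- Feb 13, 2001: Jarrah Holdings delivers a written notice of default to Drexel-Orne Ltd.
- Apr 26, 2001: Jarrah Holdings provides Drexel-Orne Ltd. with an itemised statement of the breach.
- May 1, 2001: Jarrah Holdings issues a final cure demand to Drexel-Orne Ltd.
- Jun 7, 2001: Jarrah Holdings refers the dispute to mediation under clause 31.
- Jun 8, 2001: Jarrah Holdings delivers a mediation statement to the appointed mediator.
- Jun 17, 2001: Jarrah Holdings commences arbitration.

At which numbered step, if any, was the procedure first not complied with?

Step 1: 14 days after Feb 10, 2001 (when the breach is discovered) is Feb 24, 2001; completed Feb 13, 2001, before the deadline.
Step 2: 86 days after Feb 13, 2001 (when the default notice is delivered) is May 10, 2001; completed Apr 26, 2001, before the deadline.
Step 3: 78 days after Feb 13, 2001 (when the default notice is delivered) is May 2, 2001; completed May 1, 2001, before the deadline.
Step 4: the window is 9–38 days after May 1, 2001 (when the final cure demand is issued), so May 10, 2001 through Jun 8, 2001; done Jun 7, 2001 — within the window.
Step 5: 10 days after Jun 7, 2001 (when the dispute is referred to mediation) is Jun 17, 2001; completed Jun 8, 2001, before the deadline.
Step 6: the window is 7–26 days after Jun 8, 2001 (when the mediation statement is delivered), so Jun 15, 2001 through Jul 4, 2001; done Jun 17, 2001, which is between those dates.

None — every step was satisfied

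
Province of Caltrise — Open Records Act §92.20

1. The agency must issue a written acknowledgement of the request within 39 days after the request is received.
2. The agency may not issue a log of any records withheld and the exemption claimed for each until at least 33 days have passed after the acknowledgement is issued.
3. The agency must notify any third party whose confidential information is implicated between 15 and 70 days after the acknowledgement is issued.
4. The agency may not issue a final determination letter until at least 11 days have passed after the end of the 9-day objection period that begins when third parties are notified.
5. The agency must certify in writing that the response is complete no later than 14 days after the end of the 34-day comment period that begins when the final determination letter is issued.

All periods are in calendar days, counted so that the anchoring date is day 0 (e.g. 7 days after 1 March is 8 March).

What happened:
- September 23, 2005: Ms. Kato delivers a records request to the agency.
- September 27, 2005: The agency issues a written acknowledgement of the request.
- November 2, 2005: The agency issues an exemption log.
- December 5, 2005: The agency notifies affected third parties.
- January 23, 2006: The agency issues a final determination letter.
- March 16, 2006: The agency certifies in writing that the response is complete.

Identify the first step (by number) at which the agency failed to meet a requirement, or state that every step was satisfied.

Step 1: 39 days after September 23, 2005 (when the request is received) is November 1, 2005; done September 27, 2005 — timely.
Step 2: the earliest permitted date is 33 days after September 27, 2005 (when the acknowledgement is issued), i.e. October 30, 2005; done November 2, 2005 — permitted.
Step 3: the window is 15–70 days after September 27, 2005 (when the acknowledgement is issued), so October 12, 2005 through December 6, 2005; done December 5, 2005, which is between those dates.
Step 4: the earliest permitted date is 11 days after December 14, 2005 (end of the 9-day objection period, which began when third parties are notified on December 5, 2005), i.e. December 25, 2005; done January 23, 2006 — permitted.
Step 5: 14 days after February 26, 2006 (end of the 34-day comment period, which began when the final determination letter is issued on January 23, 2006) is March 12, 2006; done March 16, 2006 — 4 days late.
The procedure was therefore not followed at step 5.

Step 5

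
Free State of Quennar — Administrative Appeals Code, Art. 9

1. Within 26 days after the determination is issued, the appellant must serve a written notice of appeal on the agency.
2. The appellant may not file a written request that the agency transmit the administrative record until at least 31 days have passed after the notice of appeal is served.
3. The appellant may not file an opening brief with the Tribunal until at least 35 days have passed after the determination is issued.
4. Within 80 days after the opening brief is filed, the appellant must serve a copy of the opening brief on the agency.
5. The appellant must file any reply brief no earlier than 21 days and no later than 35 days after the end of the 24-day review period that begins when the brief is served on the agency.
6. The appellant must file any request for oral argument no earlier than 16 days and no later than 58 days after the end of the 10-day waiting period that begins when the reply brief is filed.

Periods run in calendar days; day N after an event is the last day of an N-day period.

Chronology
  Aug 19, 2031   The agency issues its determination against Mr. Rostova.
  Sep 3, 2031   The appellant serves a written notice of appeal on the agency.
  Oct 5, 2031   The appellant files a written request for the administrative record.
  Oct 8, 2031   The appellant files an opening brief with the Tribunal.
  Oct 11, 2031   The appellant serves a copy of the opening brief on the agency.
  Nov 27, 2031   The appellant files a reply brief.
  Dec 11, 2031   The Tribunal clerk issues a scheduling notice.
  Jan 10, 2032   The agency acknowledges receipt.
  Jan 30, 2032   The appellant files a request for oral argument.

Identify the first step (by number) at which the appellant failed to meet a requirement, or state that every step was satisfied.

Step 1: 26 days after Aug 19, 2031 (when the determination is issued) is Sep 14, 2031; done Sep 3, 2031 — timely.
Step 2: the earliest permitted date is 31 days after Sep 3, 2031 (when the notice of appeal is served), i.e. Oct 4, 2031; done Oct 5, 2031, after the minimum wait.
Step 3: the earliest permitted date is 35 days after Aug 19, 2031 (when the determination is issued), i.e. Sep 23, 2031; done Oct 8, 2031, after the minimum wait.
Step 4: 80 days after Oct 8, 2031 (when the opening brief is filed) is Dec 27, 2031; done Oct 11, 2031 — timely.
Step 5: the window is 21–35 days after Nov 4, 2031 (end of the 24-day review period, which began when the brief is served on the agency on Oct 11, 2031), so Nov 25, 2031 through Dec 9, 2031; done Nov 27, 2031 — within the window.
Step 6: the window is 16–58 days after Dec 7, 2031 (end of the 10-day waiting period, which began when the reply brief is filed on Nov 27, 2031), so Dec 23, 2031 through Feb 3, 2032; done Jan 30, 2032 — within the window.

None — every step was satisfied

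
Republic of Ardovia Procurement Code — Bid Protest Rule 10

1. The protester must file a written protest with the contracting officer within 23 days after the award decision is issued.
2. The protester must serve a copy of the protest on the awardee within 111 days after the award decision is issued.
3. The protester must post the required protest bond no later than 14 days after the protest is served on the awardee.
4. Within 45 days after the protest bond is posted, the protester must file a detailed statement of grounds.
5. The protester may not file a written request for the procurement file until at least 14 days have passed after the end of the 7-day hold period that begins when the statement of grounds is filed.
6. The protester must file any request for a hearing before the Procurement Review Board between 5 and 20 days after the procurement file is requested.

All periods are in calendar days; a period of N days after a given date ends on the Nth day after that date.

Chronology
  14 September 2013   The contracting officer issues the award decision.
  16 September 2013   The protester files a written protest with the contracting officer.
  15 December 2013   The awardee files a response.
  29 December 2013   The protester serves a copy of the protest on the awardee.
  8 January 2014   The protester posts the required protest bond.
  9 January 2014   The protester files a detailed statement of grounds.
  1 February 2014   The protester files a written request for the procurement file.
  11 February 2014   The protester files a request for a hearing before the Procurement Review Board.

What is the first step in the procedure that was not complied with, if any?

Step 1: 23 days after 14 September 2013 (when the award decision is issued) is 7 October 2013; 16 September 2013 is within that limit.
Step 2: 111 days after 14 September 2013 (when the award decision is issued) is 3 January 2014; completed 29 December 2013, before the deadline.
Step 3: 14 days after 29 December 2013 (when the protest is served on the awardee) is 12 January 2014; completed 8 January 2014, before the deadline.
Step 4: 45 days after 8 January 2014 (when the protest bond is posted) is 22 February 2014; completed 9 January 2014, before the deadline.
Step 5: the earliest permitted date is 14 days after 16 January 2014 (end of the 7-day hold period, which began when the statement of grounds is filed on 9 January 2014), i.e. 30 January 2014; done 1 February 2014 — permitted.
Step 6: the window is 5–20 days after 1 February 2014 (when the procurement file is requested), so 6 February 2014 through 21 February 2014; done 11 February 2014 — within the window.

None — every step was satisfied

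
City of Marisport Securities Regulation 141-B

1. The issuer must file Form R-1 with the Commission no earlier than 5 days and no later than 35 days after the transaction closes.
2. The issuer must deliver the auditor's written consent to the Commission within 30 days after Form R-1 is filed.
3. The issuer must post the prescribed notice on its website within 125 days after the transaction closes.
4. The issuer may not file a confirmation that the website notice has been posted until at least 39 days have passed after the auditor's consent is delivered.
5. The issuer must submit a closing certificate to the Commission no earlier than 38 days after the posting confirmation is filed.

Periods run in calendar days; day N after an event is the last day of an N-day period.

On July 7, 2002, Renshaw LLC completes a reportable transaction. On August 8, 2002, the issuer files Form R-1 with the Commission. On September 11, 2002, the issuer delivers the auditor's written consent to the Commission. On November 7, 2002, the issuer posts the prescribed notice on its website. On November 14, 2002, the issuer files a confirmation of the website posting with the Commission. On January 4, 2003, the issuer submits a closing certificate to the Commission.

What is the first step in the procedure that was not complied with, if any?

Step 2

(1) the permitted window runs from July 7, 2002 + 5 = July 12, 2002 to July 7, 2002 + 35 = August 11, 2002; August 8, 2002 falls inside that range.
(2) due by August 8, 2002 + 30 days = September 7, 2002; not done until September 11, 2002, 4 days after the deadline.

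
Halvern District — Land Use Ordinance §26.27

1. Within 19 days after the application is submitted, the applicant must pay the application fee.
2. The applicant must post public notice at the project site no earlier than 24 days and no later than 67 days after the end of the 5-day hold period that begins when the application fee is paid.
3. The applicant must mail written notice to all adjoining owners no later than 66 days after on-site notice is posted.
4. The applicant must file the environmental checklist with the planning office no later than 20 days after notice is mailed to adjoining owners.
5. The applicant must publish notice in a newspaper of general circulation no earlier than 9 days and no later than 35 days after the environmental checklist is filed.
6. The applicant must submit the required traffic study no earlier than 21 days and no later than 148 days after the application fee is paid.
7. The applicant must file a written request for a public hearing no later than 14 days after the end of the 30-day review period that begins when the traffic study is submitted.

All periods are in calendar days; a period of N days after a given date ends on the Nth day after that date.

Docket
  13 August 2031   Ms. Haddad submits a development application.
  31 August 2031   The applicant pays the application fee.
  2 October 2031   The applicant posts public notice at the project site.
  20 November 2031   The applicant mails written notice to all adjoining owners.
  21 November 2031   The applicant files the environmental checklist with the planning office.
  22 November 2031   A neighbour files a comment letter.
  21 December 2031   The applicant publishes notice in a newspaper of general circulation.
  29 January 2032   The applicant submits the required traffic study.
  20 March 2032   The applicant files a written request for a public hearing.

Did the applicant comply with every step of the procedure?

No

(1) due by 13 August 2031 + 19 days = 1 September 2031; done 31 August 2031 — timely.
(2) the permitted window runs from 5 September 2031 + 24 = 29 September 2031 to 5 September 2031 + 67 = 11 November 2031; done 2 October 2031 — within the window.
(3) due by 2 October 2031 + 66 days = 7 December 2031; 20 November 2031 is within that limit.
(4) due by 20 November 2031 + 20 days = 10 December 2031; completed 21 November 2031, before the deadline.
(5) the permitted window runs from 21 November 2031 + 9 = 30 November 2031 to 21 November 2031 + 35 = 26 December 2031; done 21 December 2031, which is between those dates.
(6) the permitted window runs from 31 August 2031 + 21 = 21 September 2031 to 31 August 2031 + 148 = 26 January 2032; 29 January 2032 is 3 days past the end of the window.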